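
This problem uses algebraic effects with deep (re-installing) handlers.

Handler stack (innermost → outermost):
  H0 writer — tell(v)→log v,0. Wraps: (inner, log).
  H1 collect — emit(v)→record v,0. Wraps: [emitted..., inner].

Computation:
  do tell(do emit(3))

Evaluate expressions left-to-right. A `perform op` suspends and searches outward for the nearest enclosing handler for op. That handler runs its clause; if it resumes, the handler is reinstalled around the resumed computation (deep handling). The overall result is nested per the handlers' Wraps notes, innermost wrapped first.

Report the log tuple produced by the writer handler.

Answer: (0)

Evaluation trace:
emit(3) @ H1 ⇒ out+=3
tell(0) @ H0 ⇒ log+=0
H0 returns (0, (0))
H1 returns [3, (0, (0))]
= [3, (0, (0))]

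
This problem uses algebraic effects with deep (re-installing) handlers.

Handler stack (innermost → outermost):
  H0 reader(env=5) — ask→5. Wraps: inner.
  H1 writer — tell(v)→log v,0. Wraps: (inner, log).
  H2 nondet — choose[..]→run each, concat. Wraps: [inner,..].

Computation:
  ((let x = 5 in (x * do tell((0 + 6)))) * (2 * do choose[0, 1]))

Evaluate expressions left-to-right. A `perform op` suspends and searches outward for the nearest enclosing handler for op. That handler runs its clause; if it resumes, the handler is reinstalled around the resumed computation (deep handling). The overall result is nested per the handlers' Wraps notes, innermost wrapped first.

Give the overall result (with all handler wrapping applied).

Step-by-step:
tell(6) @ H1 ⇒ log+=6
choose[0, 1] @ H2
  branch[0] choose=0:
    H0 returns 0
    H1 returns (0, (6))
    H2 returns [(0, (6))]
  branch[1] choose=1:
    H0 returns 0
    H1 returns (0, (6))
    H2 returns [(0, (6))]
= [(0, (6)), (0, (6))]

Answer: [(0, (6)), (0, (6))]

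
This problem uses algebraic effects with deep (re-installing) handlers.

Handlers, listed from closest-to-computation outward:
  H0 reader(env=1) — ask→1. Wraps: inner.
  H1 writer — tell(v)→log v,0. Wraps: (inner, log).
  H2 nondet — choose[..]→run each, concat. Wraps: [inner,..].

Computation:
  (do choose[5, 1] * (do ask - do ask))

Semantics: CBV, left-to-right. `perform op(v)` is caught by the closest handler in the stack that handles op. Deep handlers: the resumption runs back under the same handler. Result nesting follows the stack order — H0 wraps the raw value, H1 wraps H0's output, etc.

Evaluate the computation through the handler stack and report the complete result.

Answer: [(0, ()), (0, ())]

Evaluation trace:
choose[5, 1] @ H2
  branch[0] choose=5:
    ask @ H0 ⇒ 1
    ask @ H0 ⇒ 1
    H0 returns 0
    H1 returns (0, ())
    H2 returns [(0, ())]
  branch[1] choose=1:
    ask @ H0 ⇒ 1
    ask @ H0 ⇒ 1
    H0 returns 0
    H1 returns (0, ())
    H2 returns [(0, ())]
= [(0, ()), (0, ())]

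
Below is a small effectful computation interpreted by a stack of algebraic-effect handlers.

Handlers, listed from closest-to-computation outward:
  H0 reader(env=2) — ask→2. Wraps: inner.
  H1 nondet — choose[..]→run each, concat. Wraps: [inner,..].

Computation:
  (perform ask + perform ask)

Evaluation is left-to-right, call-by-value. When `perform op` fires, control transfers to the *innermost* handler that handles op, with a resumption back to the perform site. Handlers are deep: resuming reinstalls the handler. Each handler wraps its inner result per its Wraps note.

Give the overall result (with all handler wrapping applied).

Evaluation trace:
ask @ H0 ⇒ 2
ask @ H0 ⇒ 2
H0 returns 4
H1 returns [4]
= [4]

Answer: [4]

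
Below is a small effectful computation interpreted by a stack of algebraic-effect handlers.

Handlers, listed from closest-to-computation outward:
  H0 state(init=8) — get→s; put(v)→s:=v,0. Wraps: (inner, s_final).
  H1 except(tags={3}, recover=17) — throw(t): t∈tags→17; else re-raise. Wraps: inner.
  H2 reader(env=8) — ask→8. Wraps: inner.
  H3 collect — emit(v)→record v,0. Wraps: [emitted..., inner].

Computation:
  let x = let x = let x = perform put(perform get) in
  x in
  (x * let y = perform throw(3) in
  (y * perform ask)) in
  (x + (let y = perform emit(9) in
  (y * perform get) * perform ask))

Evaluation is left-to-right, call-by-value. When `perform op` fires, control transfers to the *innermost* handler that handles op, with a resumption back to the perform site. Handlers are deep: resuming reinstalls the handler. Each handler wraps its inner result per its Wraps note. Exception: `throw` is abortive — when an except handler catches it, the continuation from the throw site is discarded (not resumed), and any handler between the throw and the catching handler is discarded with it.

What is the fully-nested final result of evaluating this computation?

Answer: [17]

Step-by-step:
get @ H0 ⇒ 8
put(8) @ H0 ⇒ s:=8
throw(3) @ H1 caught ⇒ 17
H2 returns 17
H3 returns [17]
= [17]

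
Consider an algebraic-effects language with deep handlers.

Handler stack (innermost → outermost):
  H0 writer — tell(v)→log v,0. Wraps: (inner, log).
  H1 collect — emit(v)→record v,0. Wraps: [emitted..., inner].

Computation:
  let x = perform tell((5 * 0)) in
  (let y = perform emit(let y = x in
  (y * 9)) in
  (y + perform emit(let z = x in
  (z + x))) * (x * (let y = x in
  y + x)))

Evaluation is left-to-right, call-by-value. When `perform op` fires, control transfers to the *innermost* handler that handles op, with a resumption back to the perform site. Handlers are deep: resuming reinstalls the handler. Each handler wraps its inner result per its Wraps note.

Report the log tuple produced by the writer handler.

Answer: (0)

Step-by-step:
tell(0) @ H0 ⇒ log+=0
emit(0) @ H1 ⇒ out+=0
emit(0) @ H1 ⇒ out+=0
H0 returns (0, (0))
H1 returns [0, 0, (0, (0))]
= [0, 0, (0, (0))]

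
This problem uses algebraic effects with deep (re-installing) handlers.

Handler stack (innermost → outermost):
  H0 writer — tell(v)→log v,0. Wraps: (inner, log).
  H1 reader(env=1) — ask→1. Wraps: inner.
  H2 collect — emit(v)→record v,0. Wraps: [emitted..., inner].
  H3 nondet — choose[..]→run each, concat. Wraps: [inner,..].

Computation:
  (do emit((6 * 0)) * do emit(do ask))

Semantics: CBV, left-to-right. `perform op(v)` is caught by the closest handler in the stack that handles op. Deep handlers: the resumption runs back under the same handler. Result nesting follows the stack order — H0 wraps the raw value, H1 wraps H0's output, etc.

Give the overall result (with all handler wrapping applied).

Answer: [[0, 1, (0, ())]]

Working:
emit(0) @ H2 ⇒ out+=0
ask @ H1 ⇒ 1
emit(1) @ H2 ⇒ out+=1
H0 returns (0, ())
H1 returns (0, ())
H2 returns [0, 1, (0, ())]
H3 returns [[0, 1, (0, ())]]
= [[0, 1, (0, ())]]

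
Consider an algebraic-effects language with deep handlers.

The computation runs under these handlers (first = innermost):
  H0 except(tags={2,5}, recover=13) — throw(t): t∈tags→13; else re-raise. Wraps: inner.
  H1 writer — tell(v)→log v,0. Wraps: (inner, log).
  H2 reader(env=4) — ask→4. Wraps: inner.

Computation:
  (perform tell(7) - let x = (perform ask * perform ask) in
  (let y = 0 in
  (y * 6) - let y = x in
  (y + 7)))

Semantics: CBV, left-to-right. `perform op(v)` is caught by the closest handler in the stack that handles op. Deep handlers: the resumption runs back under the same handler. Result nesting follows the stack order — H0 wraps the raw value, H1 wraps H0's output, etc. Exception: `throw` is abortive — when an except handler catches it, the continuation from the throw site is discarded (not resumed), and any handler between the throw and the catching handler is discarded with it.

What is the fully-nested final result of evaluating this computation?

Evaluation trace:
tell(7) @ H1 ⇒ log+=7
ask @ H2 ⇒ 4
ask @ H2 ⇒ 4
H0 returns 23
H1 returns (23, (7))
H2 returns (23, (7))
= (23, (7))

Answer: (23, (7))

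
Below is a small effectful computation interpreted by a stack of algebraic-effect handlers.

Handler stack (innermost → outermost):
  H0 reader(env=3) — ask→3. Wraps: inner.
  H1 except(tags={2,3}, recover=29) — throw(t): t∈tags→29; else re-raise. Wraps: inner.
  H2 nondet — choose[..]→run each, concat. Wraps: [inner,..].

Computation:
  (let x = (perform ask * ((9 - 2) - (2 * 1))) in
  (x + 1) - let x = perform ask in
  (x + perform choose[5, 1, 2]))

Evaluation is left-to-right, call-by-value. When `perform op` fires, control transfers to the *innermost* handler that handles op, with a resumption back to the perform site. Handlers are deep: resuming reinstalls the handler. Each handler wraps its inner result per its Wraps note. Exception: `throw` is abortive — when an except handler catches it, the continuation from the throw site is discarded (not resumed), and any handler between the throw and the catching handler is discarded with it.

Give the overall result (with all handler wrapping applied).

Answer: [8, 12, 11]

Step-by-step:
ask @ H0 ⇒ 3
ask @ H0 ⇒ 3
choose[5, 1, 2] @ H2
  branch[0] choose=5:
    H0 returns 8
    H1 returns 8
    H2 returns [8]
  branch[1] choose=1:
    H0 returns 12
    H1 returns 12
    H2 returns [12]
  branch[2] choose=2:
    H0 returns 11
    H1 returns 11
    H2 returns [11]
= [8, 12, 11]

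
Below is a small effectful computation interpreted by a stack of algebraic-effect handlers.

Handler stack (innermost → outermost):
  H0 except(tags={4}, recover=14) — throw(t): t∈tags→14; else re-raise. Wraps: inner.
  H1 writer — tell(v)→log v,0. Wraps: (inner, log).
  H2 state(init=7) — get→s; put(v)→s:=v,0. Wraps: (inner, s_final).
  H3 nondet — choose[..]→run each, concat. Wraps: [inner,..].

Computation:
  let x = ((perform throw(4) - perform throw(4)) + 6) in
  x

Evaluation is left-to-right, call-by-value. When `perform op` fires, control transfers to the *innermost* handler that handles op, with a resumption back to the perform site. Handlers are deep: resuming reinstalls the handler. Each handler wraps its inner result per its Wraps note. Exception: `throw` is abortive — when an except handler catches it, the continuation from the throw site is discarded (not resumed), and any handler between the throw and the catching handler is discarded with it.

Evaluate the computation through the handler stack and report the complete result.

Answer: [((14, ()), 7)]

Working:
throw(4) @ H0 caught ⇒ 14
H1 returns (14, ())
H2 returns ((14, ()), 7)
H3 returns [((14, ()), 7)]
= [((14, ()), 7)]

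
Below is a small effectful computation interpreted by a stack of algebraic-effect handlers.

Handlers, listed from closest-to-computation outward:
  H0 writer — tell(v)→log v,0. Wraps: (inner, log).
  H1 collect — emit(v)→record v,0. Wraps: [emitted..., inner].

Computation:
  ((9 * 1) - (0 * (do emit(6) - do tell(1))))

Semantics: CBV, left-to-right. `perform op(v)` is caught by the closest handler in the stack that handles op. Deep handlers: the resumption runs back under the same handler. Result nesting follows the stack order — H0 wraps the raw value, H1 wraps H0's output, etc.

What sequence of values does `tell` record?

Answer: (1)

Evaluation trace:
emit(6) @ H1 ⇒ out+=6
tell(1) @ H0 ⇒ log+=1
H0 returns (9, (1))
H1 returns [6, (9, (1))]
= [6, (9, (1))]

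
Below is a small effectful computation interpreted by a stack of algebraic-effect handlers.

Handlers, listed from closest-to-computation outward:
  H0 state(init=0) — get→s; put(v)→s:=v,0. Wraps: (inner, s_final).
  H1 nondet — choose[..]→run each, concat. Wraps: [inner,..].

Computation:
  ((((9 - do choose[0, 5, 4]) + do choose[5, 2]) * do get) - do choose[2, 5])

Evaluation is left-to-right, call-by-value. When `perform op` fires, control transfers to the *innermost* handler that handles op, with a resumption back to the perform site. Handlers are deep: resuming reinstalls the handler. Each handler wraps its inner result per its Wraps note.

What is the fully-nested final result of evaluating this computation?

Answer: [(-2, 0), (-5, 0), (-2, 0), (-5, 0), (-2, 0), (-5, 0), (-2, 0), (-5, 0), (-2, 0), (-5, 0), (-2, 0), (-5, 0)]

Working:
choose[0, 5, 4] @ H1
  branch[0] choose=0:
    choose[5, 2] @ H1
      branch[0] choose=5:
        get @ H0 ⇒ 0
        choose[2, 5] @ H1
          branch[0] choose=2:
            H0 returns (-2, 0)
            H1 returns [(-2, 0)]
          branch[1] choose=5:
            H0 returns (-5, 0)
            H1 returns [(-5, 0)]
      branch[1] choose=2:
        get @ H0 ⇒ 0
        choose[2, 5] @ H1
          branch[0] choose=2:
            H0 returns (-2, 0)
            H1 returns [(-2, 0)]
          branch[1] choose=5:
            H0 returns (-5, 0)
            H1 returns [(-5, 0)]
  branch[1] choose=5:
    choose[5, 2] @ H1
      branch[0] choose=5:
        get @ H0 ⇒ 0
        choose[2, 5] @ H1
          branch[0] choose=2:
            H0 returns (-2, 0)
            H1 returns [(-2, 0)]
          branch[1] choose=5:
            H0 returns (-5, 0)
            H1 returns [(-5, 0)]
      branch[1] choose=2:
        get @ H0 ⇒ 0
        choose[2, 5] @ H1
          branch[0] choose=2:
            H0 returns (-2, 0)
            H1 returns [(-2, 0)]
          branch[1] choose=5:
            H0 returns (-5, 0)
            H1 returns [(-5, 0)]
  branch[2] choose=4:
    choose[5, 2] @ H1
      branch[0] choose=5:
        get @ H0 ⇒ 0
        choose[2, 5] @ H1
          branch[0] choose=2:
            H0 returns (-2, 0)
            H1 returns [(-2, 0)]
          branch[1] choose=5:
            H0 returns (-5, 0)
            H1 returns [(-5, 0)]
      branch[1] choose=2:
        get @ H0 ⇒ 0
        choose[2, 5] @ H1
          branch[0] choose=2:
            H0 returns (-2, 0)
            H1 returns [(-2, 0)]
          branch[1] choose=5:
            H0 returns (-5, 0)
            H1 returns [(-5, 0)]
= [(-2, 0), (-5, 0), (-2, 0), (-5, 0), (-2, 0), (-5, 0), (-2, 0), (-5, 0), (-2, 0), (-5, 0), (-2, 0), (-5, 0)]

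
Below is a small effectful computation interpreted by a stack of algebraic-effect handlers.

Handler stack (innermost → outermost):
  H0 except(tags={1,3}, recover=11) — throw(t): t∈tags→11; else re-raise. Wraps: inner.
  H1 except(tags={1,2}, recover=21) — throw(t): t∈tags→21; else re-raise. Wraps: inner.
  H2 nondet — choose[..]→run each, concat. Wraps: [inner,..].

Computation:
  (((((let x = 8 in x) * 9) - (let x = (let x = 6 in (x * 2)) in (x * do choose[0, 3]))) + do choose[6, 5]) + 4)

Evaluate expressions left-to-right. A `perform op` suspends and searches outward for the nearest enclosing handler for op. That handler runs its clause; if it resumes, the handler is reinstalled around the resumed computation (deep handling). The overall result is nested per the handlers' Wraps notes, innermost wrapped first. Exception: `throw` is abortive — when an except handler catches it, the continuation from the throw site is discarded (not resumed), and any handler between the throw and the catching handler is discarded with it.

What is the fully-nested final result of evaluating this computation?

Working:
choose[0, 3] @ H2
  branch[0] choose=0:
    choose[6, 5] @ H2
      branch[0] choose=6:
        H0 returns 82
        H1 returns 82
        H2 returns [82]
      branch[1] choose=5:
        H0 returns 81
        H1 returns 81
        H2 returns [81]
  branch[1] choose=3:
    choose[6, 5] @ H2
      branch[0] choose=6:
        H0 returns 46
        H1 returns 46
        H2 returns [46]
      branch[1] choose=5:
        H0 returns 45
        H1 returns 45
        H2 returns [45]
= [82, 81, 46, 45]

Answer: [82, 81, 46, 45]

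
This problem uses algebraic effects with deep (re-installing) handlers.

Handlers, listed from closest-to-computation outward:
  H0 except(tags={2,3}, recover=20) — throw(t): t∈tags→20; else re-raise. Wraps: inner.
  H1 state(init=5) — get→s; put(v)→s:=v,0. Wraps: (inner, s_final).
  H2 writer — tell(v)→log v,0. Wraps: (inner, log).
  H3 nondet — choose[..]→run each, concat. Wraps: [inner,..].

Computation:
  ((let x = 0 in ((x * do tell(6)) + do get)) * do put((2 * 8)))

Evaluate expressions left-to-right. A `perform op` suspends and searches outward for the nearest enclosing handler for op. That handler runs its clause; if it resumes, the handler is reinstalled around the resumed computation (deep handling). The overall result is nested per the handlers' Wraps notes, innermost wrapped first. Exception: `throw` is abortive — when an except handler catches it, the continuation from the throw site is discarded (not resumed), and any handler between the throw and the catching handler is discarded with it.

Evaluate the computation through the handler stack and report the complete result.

Working:
tell(6) @ H2 ⇒ log+=6
get @ H1 ⇒ 5
put(16) @ H1 ⇒ s:=16
H0 returns 0
H1 returns (0, 16)
H2 returns ((0, 16), (6))
H3 returns [((0, 16), (6))]
= [((0, 16), (6))]

Answer: [((0, 16), (6))]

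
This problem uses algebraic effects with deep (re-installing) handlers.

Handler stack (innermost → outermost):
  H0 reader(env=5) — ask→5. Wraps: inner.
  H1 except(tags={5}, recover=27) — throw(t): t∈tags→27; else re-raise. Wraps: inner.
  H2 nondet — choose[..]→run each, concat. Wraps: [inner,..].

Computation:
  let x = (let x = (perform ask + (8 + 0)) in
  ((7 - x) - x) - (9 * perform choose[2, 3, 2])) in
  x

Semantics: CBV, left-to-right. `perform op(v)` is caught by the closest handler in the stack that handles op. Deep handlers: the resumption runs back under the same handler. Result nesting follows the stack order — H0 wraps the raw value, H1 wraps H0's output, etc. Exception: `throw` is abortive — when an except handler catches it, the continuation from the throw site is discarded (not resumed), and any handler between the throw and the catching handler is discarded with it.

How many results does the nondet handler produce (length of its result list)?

Working:
ask @ H0 ⇒ 5
choose[2, 3, 2] @ H2
  branch[0] choose=2:
    H0 returns -37
    H1 returns -37
    H2 returns [-37]
  branch[1] choose=3:
    H0 returns -46
    H1 returns -46
    H2 returns [-46]
  branch[2] choose=2:
    H0 returns -37
    H1 returns -37
    H2 returns [-37]
= [-37, -46, -37]

Answer: 3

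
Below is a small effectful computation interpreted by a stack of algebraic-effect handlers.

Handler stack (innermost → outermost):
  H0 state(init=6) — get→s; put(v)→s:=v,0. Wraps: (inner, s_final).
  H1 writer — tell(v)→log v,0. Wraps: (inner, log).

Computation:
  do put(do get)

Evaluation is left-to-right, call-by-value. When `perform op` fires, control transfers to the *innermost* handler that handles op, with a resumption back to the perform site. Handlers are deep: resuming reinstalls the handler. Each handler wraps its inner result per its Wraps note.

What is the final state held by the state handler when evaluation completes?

Working:
get @ H0 ⇒ 6
put(6) @ H0 ⇒ s:=6
H0 returns (0, 6)
H1 returns ((0, 6), ())
= ((0, 6), ())

Answer: 6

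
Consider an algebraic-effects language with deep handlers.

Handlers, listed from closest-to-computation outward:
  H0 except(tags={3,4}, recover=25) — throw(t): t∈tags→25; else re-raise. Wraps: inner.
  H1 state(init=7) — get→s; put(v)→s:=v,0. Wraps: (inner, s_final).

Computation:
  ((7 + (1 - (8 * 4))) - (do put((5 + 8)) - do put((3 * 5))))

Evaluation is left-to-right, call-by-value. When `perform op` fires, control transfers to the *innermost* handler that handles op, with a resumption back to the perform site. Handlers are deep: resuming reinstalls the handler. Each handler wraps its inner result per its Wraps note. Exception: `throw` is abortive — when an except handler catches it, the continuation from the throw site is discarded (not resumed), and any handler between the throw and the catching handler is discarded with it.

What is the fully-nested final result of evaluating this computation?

Answer: (-24, 15)

Working:
put(13) @ H1 ⇒ s:=13
put(15) @ H1 ⇒ s:=15
H0 returns -24
H1 returns (-24, 15)
= (-24, 15)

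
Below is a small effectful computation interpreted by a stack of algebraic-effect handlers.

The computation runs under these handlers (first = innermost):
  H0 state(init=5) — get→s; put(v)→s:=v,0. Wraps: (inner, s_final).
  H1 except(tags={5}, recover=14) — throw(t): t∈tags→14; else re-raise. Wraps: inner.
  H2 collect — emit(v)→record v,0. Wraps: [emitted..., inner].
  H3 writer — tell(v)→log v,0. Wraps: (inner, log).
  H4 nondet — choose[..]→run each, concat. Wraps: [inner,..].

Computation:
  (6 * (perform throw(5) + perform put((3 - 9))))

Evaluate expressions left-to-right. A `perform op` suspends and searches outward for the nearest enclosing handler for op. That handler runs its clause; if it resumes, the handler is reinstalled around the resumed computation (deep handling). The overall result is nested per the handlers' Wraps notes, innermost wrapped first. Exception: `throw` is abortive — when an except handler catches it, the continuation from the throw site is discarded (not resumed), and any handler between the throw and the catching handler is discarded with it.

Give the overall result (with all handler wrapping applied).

Evaluation trace:
throw(5) @ H1 caught ⇒ 14
H2 returns [14]
H3 returns ([14], ())
H4 returns [([14], ())]
= [([14], ())]

Answer: [([14], ())]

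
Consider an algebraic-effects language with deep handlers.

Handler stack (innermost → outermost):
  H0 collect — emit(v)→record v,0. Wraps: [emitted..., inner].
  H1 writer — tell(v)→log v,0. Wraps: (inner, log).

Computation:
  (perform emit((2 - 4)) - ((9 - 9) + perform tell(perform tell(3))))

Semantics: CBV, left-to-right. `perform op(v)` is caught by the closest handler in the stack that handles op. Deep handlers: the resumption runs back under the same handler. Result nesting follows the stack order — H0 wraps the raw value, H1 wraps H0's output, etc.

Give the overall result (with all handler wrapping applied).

Evaluation trace:
emit(-2) @ H0 ⇒ out+=-2
tell(3) @ H1 ⇒ log+=3
tell(0) @ H1 ⇒ log+=0
H0 returns [-2, 0]
H1 returns ([-2, 0], (3, 0))
= ([-2, 0], (3, 0))

Answer: ([-2, 0], (3, 0))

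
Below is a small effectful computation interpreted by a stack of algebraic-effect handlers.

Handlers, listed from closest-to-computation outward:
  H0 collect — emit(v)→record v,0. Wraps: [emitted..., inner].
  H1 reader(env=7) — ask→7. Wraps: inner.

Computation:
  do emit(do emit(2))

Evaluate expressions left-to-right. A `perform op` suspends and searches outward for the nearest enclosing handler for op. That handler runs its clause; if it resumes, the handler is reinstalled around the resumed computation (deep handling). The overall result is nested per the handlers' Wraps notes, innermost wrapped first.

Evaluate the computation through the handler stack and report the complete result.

Evaluation trace:
emit(2) @ H0 ⇒ out+=2
emit(0) @ H0 ⇒ out+=0
H0 returns [2, 0, 0]
H1 returns [2, 0, 0]
= [2, 0, 0]

Answer: [2, 0, 0]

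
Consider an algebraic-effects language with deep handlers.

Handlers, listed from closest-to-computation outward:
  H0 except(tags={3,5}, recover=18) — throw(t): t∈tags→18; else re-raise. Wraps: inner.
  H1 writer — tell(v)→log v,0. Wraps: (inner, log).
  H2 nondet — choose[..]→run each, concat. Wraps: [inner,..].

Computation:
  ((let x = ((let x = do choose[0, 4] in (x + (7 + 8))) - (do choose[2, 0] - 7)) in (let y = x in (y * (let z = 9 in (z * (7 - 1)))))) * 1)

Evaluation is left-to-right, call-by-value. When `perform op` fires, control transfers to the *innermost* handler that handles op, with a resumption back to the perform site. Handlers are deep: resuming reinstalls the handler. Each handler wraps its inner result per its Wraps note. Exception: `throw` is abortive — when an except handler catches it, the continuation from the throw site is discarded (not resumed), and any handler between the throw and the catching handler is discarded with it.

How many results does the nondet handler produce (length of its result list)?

Step-by-step:
choose[0, 4] @ H2
  branch[0] choose=0:
    choose[2, 0] @ H2
      branch[0] choose=2:
        H0 returns 1080
        H1 returns (1080, ())
        H2 returns [(1080, ())]
      branch[1] choose=0:
        H0 returns 1188
        H1 returns (1188, ())
        H2 returns [(1188, ())]
  branch[1] choose=4:
    choose[2, 0] @ H2
      branch[0] choose=2:
        H0 returns 1296
        H1 returns (1296, ())
        H2 returns [(1296, ())]
      branch[1] choose=0:
        H0 returns 1404
        H1 returns (1404, ())
        H2 returns [(1404, ())]
= [(1080, ()), (1188, ()), (1296, ()), (1404, ())]

Answer: 4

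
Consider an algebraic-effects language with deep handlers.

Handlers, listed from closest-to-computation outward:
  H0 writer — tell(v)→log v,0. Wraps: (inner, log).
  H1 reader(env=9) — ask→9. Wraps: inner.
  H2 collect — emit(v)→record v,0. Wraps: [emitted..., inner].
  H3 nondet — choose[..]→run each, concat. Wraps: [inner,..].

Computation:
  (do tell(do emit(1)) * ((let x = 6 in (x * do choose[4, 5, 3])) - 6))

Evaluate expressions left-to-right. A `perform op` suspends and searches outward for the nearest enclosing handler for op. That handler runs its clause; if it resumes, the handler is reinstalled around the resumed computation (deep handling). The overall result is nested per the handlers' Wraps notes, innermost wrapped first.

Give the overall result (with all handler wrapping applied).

Working:
emit(1) @ H2 ⇒ out+=1
tell(0) @ H0 ⇒ log+=0
choose[4, 5, 3] @ H3
  branch[0] choose=4:
    H0 returns (0, (0))
    H1 returns (0, (0))
    H2 returns [1, (0, (0))]
    H3 returns [[1, (0, (0))]]
  branch[1] choose=5:
    H0 returns (0, (0))
    H1 returns (0, (0))
    H2 returns [1, (0, (0))]
    H3 returns [[1, (0, (0))]]
  branch[2] choose=3:
    H0 returns (0, (0))
    H1 returns (0, (0))
    H2 returns [1, (0, (0))]
    H3 returns [[1, (0, (0))]]
= [[1, (0, (0))], [1, (0, (0))], [1, (0, (0))]]

Answer: [[1, (0, (0))], [1, (0, (0))], [1, (0, (0))]]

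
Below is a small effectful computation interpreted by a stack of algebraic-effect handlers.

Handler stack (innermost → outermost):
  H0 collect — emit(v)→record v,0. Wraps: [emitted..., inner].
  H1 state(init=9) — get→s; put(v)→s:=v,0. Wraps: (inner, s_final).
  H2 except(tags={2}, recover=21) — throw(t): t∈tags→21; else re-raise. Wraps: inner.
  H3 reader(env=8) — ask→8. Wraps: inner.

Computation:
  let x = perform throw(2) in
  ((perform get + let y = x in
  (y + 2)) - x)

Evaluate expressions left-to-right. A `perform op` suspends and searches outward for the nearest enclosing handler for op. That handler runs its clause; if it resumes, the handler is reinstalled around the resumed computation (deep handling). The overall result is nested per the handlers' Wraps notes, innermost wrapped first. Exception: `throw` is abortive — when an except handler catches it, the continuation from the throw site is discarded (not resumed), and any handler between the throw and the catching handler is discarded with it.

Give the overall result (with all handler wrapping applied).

Step-by-step:
throw(2) @ H2 caught ⇒ 21
H3 returns 21
= 21

Answer: 21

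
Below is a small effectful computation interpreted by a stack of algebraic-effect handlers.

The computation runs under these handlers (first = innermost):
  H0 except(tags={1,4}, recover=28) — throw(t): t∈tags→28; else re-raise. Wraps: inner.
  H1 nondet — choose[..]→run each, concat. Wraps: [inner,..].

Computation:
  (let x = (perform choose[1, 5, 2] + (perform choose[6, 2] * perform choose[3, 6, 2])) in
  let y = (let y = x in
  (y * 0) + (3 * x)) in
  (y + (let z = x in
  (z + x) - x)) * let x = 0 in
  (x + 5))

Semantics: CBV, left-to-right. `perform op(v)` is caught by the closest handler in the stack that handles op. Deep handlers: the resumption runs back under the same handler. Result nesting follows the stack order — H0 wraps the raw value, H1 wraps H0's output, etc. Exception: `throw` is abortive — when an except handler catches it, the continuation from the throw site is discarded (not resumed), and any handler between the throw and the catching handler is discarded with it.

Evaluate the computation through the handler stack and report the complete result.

Answer: [380, 740, 260, 140, 260, 100, 460, 820, 340, 220, 340, 180, 400, 760, 280, 160, 280, 120]

Step-by-step:
choose[1, 5, 2] @ H1
  branch[0] choose=1:
    choose[6, 2] @ H1
      branch[0] choose=6:
        choose[3, 6, 2] @ H1
          branch[0] choose=3:
            H0 returns 380
            H1 returns [380]
          branch[1] choose=6:
            H0 returns 740
            H1 returns [740]
          branch[2] choose=2:
            H0 returns 260
            H1 returns [260]
      branch[1] choose=2:
        choose[3, 6, 2] @ H1
          branch[0] choose=3:
            H0 returns 140
            H1 returns [140]
          branch[1] choose=6:
            H0 returns 260
            H1 returns [260]
          branch[2] choose=2:
            H0 returns 100
            H1 returns [100]
  branch[1] choose=5:
    choose[6, 2] @ H1
      branch[0] choose=6:
        choose[3, 6, 2] @ H1
          branch[0] choose=3:
            H0 returns 460
            H1 returns [460]
          branch[1] choose=6:
            H0 returns 820
            H1 returns [820]
          branch[2] choose=2:
            H0 returns 340
            H1 returns [340]
      branch[1] choose=2:
        choose[3, 6, 2] @ H1
          branch[0] choose=3:
            H0 returns 220
            H1 returns [220]
          branch[1] choose=6:
            H0 returns 340
            H1 returns [340]
          branch[2] choose=2:
            H0 returns 180
            H1 returns [180]
  branch[2] choose=2:
    choose[6, 2] @ H1
      branch[0] choose=6:
        choose[3, 6, 2] @ H1
          branch[0] choose=3:
            H0 returns 400
            H1 returns [400]
          branch[1] choose=6:
            H0 returns 760
            H1 returns [760]
          branch[2] choose=2:
            H0 returns 280
            H1 returns [280]
      branch[1] choose=2:
        choose[3, 6, 2] @ H1
          branch[0] choose=3:
            H0 returns 160
            H1 returns [160]
          branch[1] choose=6:
            H0 returns 280
            H1 returns [280]
          branch[2] choose=2:
            H0 returns 120
            H1 returns [120]
= [380, 740, 260, 140, 260, 100, 460, 820, 340, 220, 340, 180, 400, 760, 280, 160, 280, 120]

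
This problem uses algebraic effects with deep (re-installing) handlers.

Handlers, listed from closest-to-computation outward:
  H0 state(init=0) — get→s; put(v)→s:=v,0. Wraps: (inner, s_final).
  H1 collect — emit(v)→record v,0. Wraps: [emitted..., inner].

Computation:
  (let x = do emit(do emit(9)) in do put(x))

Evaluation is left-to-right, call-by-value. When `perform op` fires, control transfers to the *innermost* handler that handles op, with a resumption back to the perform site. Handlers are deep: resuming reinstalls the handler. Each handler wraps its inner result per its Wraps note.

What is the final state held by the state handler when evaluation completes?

Step-by-step:
emit(9) @ H1 ⇒ out+=9
emit(0) @ H1 ⇒ out+=0
put(0) @ H0 ⇒ s:=0
H0 returns (0, 0)
H1 returns [9, 0, (0, 0)]
= [9, 0, (0, 0)]

Answer: 0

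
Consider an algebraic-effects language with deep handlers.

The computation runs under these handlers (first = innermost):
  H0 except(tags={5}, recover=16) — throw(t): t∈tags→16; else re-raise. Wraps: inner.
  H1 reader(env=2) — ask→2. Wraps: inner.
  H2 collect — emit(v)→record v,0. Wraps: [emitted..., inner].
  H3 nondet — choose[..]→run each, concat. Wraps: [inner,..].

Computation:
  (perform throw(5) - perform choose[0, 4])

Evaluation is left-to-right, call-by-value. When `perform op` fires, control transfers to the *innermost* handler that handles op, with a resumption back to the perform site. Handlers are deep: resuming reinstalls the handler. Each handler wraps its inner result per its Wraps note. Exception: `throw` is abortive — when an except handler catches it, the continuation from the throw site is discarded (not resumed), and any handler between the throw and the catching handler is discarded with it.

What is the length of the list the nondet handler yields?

Answer: 1

Evaluation trace:
throw(5) @ H0 caught ⇒ 16
H1 returns 16
H2 returns [16]
H3 returns [[16]]
= [[16]]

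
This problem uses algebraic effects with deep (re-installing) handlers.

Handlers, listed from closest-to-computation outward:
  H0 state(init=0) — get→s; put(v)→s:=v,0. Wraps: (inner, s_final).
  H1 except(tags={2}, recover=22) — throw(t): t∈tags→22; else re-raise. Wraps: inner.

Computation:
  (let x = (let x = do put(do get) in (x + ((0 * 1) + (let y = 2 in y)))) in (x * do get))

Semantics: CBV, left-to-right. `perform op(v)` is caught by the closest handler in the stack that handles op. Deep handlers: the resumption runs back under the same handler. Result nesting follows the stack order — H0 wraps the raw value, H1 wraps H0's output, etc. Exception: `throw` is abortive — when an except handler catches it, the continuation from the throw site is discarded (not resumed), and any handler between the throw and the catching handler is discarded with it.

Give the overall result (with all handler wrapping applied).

Step-by-step:
get @ H0 ⇒ 0
put(0) @ H0 ⇒ s:=0
get @ H0 ⇒ 0
H0 returns (0, 0)
H1 returns (0, 0)
= (0, 0)

Answer: (0, 0)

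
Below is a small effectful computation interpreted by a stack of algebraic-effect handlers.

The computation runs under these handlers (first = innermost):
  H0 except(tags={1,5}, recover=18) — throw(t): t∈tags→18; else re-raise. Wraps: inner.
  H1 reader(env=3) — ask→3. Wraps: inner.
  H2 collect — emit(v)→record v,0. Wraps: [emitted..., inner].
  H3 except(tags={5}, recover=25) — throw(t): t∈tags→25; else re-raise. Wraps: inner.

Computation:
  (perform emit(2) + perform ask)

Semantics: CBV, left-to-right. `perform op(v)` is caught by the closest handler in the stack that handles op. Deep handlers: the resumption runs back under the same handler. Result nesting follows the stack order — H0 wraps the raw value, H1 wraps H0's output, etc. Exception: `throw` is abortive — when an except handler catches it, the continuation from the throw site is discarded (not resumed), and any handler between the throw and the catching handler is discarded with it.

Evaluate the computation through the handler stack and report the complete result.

Answer: [2, 3]

Evaluation trace:
emit(2) @ H2 ⇒ out+=2
ask @ H1 ⇒ 3
H0 returns 3
H1 returns 3
H2 returns [2, 3]
H3 returns [2, 3]
= [2, 3]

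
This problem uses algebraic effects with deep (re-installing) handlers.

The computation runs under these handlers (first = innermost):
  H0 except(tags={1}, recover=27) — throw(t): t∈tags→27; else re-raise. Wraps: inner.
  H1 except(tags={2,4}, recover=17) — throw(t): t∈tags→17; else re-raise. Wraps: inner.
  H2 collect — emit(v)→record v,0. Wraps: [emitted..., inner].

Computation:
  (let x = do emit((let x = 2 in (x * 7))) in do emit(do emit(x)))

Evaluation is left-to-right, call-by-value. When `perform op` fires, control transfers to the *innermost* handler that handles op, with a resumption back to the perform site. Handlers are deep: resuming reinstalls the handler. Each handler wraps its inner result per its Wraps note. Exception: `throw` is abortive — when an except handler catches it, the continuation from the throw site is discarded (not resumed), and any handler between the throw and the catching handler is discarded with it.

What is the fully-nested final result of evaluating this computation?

Answer: [14, 0, 0, 0]

Step-by-step:
emit(14) @ H2 ⇒ out+=14
emit(0) @ H2 ⇒ out+=0
emit(0) @ H2 ⇒ out+=0
H0 returns 0
H1 returns 0
H2 returns [14, 0, 0, 0]
= [14, 0, 0, 0]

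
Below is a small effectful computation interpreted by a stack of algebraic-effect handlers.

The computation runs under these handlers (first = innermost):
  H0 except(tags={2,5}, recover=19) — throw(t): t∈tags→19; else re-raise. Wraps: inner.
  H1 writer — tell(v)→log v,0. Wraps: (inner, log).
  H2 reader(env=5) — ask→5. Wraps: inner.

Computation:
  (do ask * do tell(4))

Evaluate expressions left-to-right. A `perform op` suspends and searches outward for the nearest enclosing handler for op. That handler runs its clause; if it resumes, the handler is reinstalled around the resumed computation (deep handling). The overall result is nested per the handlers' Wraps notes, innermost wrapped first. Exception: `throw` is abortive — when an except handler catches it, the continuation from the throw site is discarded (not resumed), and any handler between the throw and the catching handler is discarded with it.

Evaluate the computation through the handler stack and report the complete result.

Evaluation trace:
ask @ H2 ⇒ 5
tell(4) @ H1 ⇒ log+=4
H0 returns 0
H1 returns (0, (4))
H2 returns (0, (4))
= (0, (4))

Answer: (0, (4))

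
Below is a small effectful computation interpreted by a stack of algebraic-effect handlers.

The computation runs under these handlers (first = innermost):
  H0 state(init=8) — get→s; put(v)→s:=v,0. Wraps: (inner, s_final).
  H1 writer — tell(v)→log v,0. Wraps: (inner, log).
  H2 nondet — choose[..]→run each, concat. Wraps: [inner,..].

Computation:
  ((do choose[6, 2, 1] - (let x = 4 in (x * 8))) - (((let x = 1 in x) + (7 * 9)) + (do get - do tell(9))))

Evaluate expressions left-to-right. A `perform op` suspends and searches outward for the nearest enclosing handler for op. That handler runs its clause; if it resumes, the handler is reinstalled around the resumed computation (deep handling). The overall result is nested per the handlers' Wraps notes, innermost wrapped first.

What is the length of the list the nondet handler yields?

Step-by-step:
choose[6, 2, 1] @ H2
  branch[0] choose=6:
    get @ H0 ⇒ 8
    tell(9) @ H1 ⇒ log+=9
    H0 returns (-98, 8)
    H1 returns ((-98, 8), (9))
    H2 returns [((-98, 8), (9))]
  branch[1] choose=2:
    get @ H0 ⇒ 8
    tell(9) @ H1 ⇒ log+=9
    H0 returns (-102, 8)
    H1 returns ((-102, 8), (9))
    H2 returns [((-102, 8), (9))]
  branch[2] choose=1:
    get @ H0 ⇒ 8
    tell(9) @ H1 ⇒ log+=9
    H0 returns (-103, 8)
    H1 returns ((-103, 8), (9))
    H2 returns [((-103, 8), (9))]
= [((-98, 8), (9)), ((-102, 8), (9)), ((-103, 8), (9))]

Answer: 3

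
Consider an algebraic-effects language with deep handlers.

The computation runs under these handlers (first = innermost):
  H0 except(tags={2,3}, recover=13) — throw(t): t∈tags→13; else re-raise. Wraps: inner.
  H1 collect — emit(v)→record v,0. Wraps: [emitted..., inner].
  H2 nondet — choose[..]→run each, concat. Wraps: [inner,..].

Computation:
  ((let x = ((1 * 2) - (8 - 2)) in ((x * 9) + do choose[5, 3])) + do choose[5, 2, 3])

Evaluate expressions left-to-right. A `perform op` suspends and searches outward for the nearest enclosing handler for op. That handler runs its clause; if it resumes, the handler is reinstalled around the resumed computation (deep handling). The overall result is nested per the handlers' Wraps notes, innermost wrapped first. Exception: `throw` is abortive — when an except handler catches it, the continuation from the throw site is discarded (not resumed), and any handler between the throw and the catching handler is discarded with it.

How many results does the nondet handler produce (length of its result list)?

Step-by-step:
choose[5, 3] @ H2
  branch[0] choose=5:
    choose[5, 2, 3] @ H2
      branch[0] choose=5:
        H0 returns -26
        H1 returns [-26]
        H2 returns [[-26]]
      branch[1] choose=2:
        H0 returns -29
        H1 returns [-29]
        H2 returns [[-29]]
      branch[2] choose=3:
        H0 returns -28
        H1 returns [-28]
        H2 returns [[-28]]
  branch[1] choose=3:
    choose[5, 2, 3] @ H2
      branch[0] choose=5:
        H0 returns -28
        H1 returns [-28]
        H2 returns [[-28]]
      branch[1] choose=2:
        H0 returns -31
        H1 returns [-31]
        H2 returns [[-31]]
      branch[2] choose=3:
        H0 returns -30
        H1 returns [-30]
        H2 returns [[-30]]
= [[-26], [-29], [-28], [-28], [-31], [-30]]

Answer: 6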